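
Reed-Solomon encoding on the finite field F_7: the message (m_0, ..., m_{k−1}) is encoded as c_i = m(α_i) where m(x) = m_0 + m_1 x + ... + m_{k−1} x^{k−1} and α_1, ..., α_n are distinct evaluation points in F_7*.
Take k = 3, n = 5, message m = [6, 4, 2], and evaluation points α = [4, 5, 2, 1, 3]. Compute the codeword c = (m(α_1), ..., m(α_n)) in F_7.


c = [5, 6, 1, 5, 1]

Message polynomial: m(x) = 6 + 4·x + 2·x^2 (mod 7).
For each evaluation point α_i, compute m(α_i) mod 7:
  α_1 = 4: Horner steps 2 → 5 → 5, so m(4) = 5.
  α_2 = 5: Horner steps 2 → 0 → 6, so m(5) = 6.
  α_3 = 2: Horner steps 2 → 1 → 1, so m(2) = 1.
  α_4 = 1: Horner steps 2 → 6 → 5, so m(1) = 5.
  α_5 = 3: Horner steps 2 → 3 → 1, so m(3) = 1.
Codeword c = [5, 6, 1, 5, 1] ∈ F_7^5.


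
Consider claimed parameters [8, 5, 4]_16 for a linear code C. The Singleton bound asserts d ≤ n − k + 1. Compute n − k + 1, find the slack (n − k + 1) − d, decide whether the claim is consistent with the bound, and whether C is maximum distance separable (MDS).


Singleton RHS = n − k + 1 = 4, slack = 0, bound satisfied, MDS.

Singleton bound: d ≤ n − k + 1.
Here n = 8, k = 5, so n − k + 1 = 4.
Given d = 4, check d ≤ 4: YES.
Slack = (n − k + 1) − d = 0.
The code is MDS (slack = 0).
Description: the claimed parameters are [8, 5, 4]_16; such a code would be MDS (meets Singleton bound).


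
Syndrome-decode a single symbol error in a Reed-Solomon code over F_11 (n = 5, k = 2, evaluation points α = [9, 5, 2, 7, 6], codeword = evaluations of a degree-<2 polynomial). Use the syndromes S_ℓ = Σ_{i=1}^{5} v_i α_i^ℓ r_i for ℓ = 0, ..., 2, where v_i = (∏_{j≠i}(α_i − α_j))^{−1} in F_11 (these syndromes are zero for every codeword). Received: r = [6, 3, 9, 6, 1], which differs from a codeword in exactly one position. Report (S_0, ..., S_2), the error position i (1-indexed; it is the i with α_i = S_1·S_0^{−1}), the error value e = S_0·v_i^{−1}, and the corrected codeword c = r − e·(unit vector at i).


S = (9, 8, 1), error at position 4, error magnitude e = 7, c = [6, 3, 9, 10, 1].

Step 1: column multipliers v_i = (∏_{j≠i}(α_i − α_j))^{−1} mod 11.
  i = 1 (α = 9): (9−5)(9−2)(9−7)(9−6) = 4·7·2·3 = 168 ≡ 3, so v_1 = 3^{−1} = 4 (mod 11).
  i = 2 (α = 5): (5−9)(5−2)(5−7)(5−6) = (−4)·3·(−2)·(−1) = −24 ≡ 9, so v_2 = 9^{−1} = 5 (mod 11).
  i = 3 (α = 2): (2−9)(2−5)(2−7)(2−6) = (−7)·(−3)·(−5)·(−4) = 420 ≡ 2, so v_3 = 2^{−1} = 6 (mod 11).
  i = 4 (α = 7): (7−9)(7−5)(7−2)(7−6) = (−2)·2·5·1 = −20 ≡ 2, so v_4 = 2^{−1} = 6 (mod 11).
  i = 5 (α = 6): (6−9)(6−5)(6−2)(6−7) = (−3)·1·4·(−1) = 12 ≡ 1, so v_5 = 1^{−1} = 1 (mod 11).
  v = [4, 5, 6, 6, 1].
Step 2: syndromes of r = [6, 3, 9, 6, 1] (all sums mod 11).
  S_0 = Σ v_i r_i = 4·6 + 5·3 + 6·9 + 6·6 + 1·1 = 130 ≡ 9.
  S_1 = Σ v_i α_i r_i = 4·9·6 + 5·5·3 + 6·2·9 + 6·7·6 + 1·6·1 = 657 ≡ 8.
  α_i^2 mod 11 = [4, 3, 4, 5, 3].
  S_2 = Σ v_i α_i^2 r_i = 4·4·6 + 5·3·3 + 6·4·9 + 6·5·6 + 1·3·1 = 540 ≡ 1.
  S = (9, 8, 1) ≠ 0, so r is not a codeword (an error is present).
Step 3: locate the error. For a single error e at position i, S_ℓ = v_i·e·α_i^ℓ, so α_err = S_1/S_0.
  S_0^{−1} = 9^{−1} = 5 (mod 11), so α_err = 8·5 = 40 ≡ 7 = α_4. Error position i = 4.
  Consistency check: S_2/S_1 = 1·7 = 7 ≡ 7 = α_err ✓ (single-error assumption holds).
Step 4: error magnitude e = S_0/v_4 = S_0·∏_{j≠4}(α_4 − α_j) = 9·2 = 18 ≡ 7 (mod 11).
Step 5: correct position 4: c_4 = r_4 − e = 6 − 7 ≡ 10 (mod 11). Hence c = [6, 3, 9, 10, 1].
  Check: interpolating c through the α_i gives m(x) = 2 + 9·x (degree < 2) with m(α_i) = c_i for every i, so c is indeed a codeword.


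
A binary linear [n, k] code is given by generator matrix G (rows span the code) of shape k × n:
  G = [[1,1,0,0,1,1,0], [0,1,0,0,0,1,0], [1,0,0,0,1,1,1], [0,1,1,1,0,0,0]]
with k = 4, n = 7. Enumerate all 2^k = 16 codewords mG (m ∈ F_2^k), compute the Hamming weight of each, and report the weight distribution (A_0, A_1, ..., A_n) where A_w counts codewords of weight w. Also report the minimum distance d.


Weight distribution: A_0 = 1, A_2 = 4, A_3 = 3, A_4 = 3, A_5 = 4, A_7 = 1. Minimum distance d = 2.

Enumerate all 2^4 = 16 messages m ∈ F_2^4.
For each, compute codeword c = mG in F_2^7, then tally its weight.
  m = 0000 → c = 0000000, weight = 0.
  m = 1000 → c = 1100110, weight = 4.
  m = 0100 → c = 0100010, weight = 2.
  m = 1100 → c = 1000100, weight = 2.
  m = 0010 → c = 1000111, weight = 4.
  m = 1010 → c = 0100001, weight = 2.
  m = 0110 → c = 1100101, weight = 4.
  m = 1110 → c = 0000011, weight = 2.
  m = 0001 → c = 0111000, weight = 3.
  m = 1001 → c = 1011110, weight = 5.
  m = 0101 → c = 0011010, weight = 3.
  m = 1101 → c = 1111100, weight = 5.
  m = 0011 → c = 1111111, weight = 7.
  m = 1011 → c = 0011001, weight = 3.
  m = 0111 → c = 1011101, weight = 5.
  m = 1111 → c = 0111011, weight = 5.
Tally weights:
  weight 0: 1 codewords.
  weight 2: 4 codewords.
  weight 3: 3 codewords.
  weight 4: 3 codewords.
  weight 5: 4 codewords.
  weight 7: 1 codewords.
Minimum distance d = smallest w > 0 with A_w > 0 = 2.
Sanity: Σ A_w = 16 = 2^4 = 16 ✓.


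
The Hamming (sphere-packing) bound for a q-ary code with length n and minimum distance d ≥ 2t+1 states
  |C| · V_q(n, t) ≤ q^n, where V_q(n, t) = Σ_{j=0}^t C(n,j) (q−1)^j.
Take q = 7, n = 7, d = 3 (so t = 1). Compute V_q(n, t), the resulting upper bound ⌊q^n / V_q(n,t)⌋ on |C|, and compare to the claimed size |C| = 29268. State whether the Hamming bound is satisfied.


V_q(n, t) = 43, q^n = 823543, Hamming bound = 19152, |C| = 29268 > bound (violated).

Step 1: Compute V_q(n, t) = Σ_{j=0}^1 C(n, j) (q−1)^j.
  j = 0: C(7,0)·(6)^0 = 1·1 = 1.
  j = 1: C(7,1)·(6)^1 = 7·6 = 42.
  V_q(n, t) = 1 + 42 = 43.
Step 2: q^n = 7^7 = 823543.
Step 3: Hamming bound ⌊q^n / V_q(n,t)⌋ = ⌊823543/43⌋ = 19152.
Step 4: Compare |C| = 29268 to 19152: violated.
The claimed |C| lies above the Hamming bound, so no 7-ary code of length 7 with d ≥ 3 can have 29268 codewords.


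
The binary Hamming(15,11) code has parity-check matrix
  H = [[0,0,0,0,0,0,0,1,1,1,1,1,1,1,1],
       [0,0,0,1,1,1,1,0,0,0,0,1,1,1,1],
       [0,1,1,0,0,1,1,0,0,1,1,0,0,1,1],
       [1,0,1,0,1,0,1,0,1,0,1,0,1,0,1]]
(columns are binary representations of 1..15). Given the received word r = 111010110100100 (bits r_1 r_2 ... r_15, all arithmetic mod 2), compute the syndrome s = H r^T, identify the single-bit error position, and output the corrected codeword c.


s = (1, 1, 0, 1)^T, error position = 13, corrected codeword c = 111010110100000

Compute s = H r^T mod 2 one row at a time:
  s_1 = 1 + 0 + 1 + 0 + 0 + 1 + 0 + 0 = 3 ≡ 1 (mod 2).
  s_2 = 0 + 1 + 0 + 1 + 0 + 1 + 0 + 0 = 3 ≡ 1 (mod 2).
  s_3 = 1 + 1 + 0 + 1 + 1 + 0 + 0 + 0 = 4 ≡ 0 (mod 2).
  s_4 = 1 + 1 + 1 + 1 + 0 + 0 + 1 + 0 = 5 ≡ 1 (mod 2).
s = (1, 1, 0, 1)^T — this equals column 13 of H (binary 1101), so error is at position 13.
Correct: flip bit 13 of r = 111010110100100 to get c = 111010110100000.


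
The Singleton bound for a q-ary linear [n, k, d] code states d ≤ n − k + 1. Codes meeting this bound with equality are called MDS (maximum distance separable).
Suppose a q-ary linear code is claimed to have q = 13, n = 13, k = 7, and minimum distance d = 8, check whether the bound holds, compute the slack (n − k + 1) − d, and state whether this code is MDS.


Singleton RHS = n − k + 1 = 7, slack = -1, bound violated (no such code; not MDS).

Singleton bound: d ≤ n − k + 1.
Here n = 13, k = 7, so n − k + 1 = 7.
Given d = 8, check d ≤ 7: NO.
Slack = (n − k + 1) − d = -1.
The slack is negative: d = 8 exceeds n − k + 1 = 7 by 1, so the Singleton bound is violated and no linear [13, 7, 8]_13 code can exist. In particular it is not MDS (MDS requires d = n − k + 1 exactly).
Description: the claimed parameters are [13, 7, 8]_13; such a code would be impossible (violates the Singleton bound).


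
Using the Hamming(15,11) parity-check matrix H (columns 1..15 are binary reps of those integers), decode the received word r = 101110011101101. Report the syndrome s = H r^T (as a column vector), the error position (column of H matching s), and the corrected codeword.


s = (0, 1, 1, 0)^T, error position = 6, corrected codeword c = 101111011101101

Compute s = H r^T mod 2 one row at a time:
  s_1 = 1 + 1 + 1 + 0 + 1 + 1 + 0 + 1 = 6 ≡ 0 (mod 2).
  s_2 = 1 + 1 + 0 + 0 + 1 + 1 + 0 + 1 = 5 ≡ 1 (mod 2).
  s_3 = 0 + 1 + 0 + 0 + 1 + 0 + 0 + 1 = 3 ≡ 1 (mod 2).
  s_4 = 1 + 1 + 1 + 0 + 1 + 0 + 1 + 1 = 6 ≡ 0 (mod 2).
s = (0, 1, 1, 0)^T — this equals column 6 of H (binary 0110), so error is at position 6.
Correct: flip bit 6 of r = 101110011101101 to get c = 101111011101101.


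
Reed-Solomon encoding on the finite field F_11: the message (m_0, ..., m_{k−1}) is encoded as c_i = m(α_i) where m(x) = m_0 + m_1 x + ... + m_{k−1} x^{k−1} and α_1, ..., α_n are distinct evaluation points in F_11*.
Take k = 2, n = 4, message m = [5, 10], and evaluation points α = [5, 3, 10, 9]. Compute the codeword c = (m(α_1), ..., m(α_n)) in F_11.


c = [0, 2, 6, 7]

Message polynomial: m(x) = 5 + 10·x (mod 11).
For each evaluation point α_i, compute m(α_i) mod 11:
  α_1 = 5: Horner steps 10 → 0, so m(5) = 0.
  α_2 = 3: Horner steps 10 → 2, so m(3) = 2.
  α_3 = 10: Horner steps 10 → 6, so m(10) = 6.
  α_4 = 9: Horner steps 10 → 7, so m(9) = 7.
Codeword c = [0, 2, 6, 7] ∈ F_11^4.


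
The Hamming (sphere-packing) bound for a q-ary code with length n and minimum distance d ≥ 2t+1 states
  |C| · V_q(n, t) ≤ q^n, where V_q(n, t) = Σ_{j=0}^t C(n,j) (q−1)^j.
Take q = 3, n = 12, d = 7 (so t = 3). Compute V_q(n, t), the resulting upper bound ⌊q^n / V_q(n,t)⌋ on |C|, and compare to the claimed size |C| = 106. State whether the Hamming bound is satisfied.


V_q(n, t) = 2049, q^n = 531441, Hamming bound = 259, |C| = 106 ≤ bound (satisfied).

Step 1: Compute V_q(n, t) = Σ_{j=0}^3 C(n, j) (q−1)^j.
  j = 0: C(12,0)·(2)^0 = 1·1 = 1.
  j = 1: C(12,1)·(2)^1 = 12·2 = 24.
  j = 2: C(12,2)·(2)^2 = 66·4 = 264.
  j = 3: C(12,3)·(2)^3 = 220·8 = 1760.
  V_q(n, t) = 1 + 24 + 264 + 1760 = 2049.
Step 2: q^n = 3^12 = 531441.
Step 3: Hamming bound ⌊q^n / V_q(n,t)⌋ = ⌊531441/2049⌋ = 259.
Step 4: Compare |C| = 106 to 259: satisfied.
The claimed |C| lies below the Hamming bound.


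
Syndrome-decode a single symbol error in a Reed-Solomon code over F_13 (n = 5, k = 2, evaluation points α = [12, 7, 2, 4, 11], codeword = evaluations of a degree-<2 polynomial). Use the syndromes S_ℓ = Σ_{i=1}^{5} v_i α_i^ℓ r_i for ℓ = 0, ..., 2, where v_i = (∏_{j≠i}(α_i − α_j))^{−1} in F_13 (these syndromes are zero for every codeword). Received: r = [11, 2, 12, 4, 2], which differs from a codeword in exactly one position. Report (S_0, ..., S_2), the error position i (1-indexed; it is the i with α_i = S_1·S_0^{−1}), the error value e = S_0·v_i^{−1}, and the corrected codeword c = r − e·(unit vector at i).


S = (10, 5, 9), error at position 2, error magnitude e = 10, c = [11, 5, 12, 4, 2].

Step 1: column multipliers v_i = (∏_{j≠i}(α_i − α_j))^{−1} mod 13.
  i = 1 (α = 12): (12−7)(12−2)(12−4)(12−11) = 5·10·8·1 = 400 ≡ 10, so v_1 = 10^{−1} = 4 (mod 13).
  i = 2 (α = 7): (7−12)(7−2)(7−4)(7−11) = (−5)·5·3·(−4) = 300 ≡ 1, so v_2 = 1^{−1} = 1 (mod 13).
  i = 3 (α = 2): (2−12)(2−7)(2−4)(2−11) = (−10)·(−5)·(−2)·(−9) = 900 ≡ 3, so v_3 = 3^{−1} = 9 (mod 13).
  i = 4 (α = 4): (4−12)(4−7)(4−2)(4−11) = (−8)·(−3)·2·(−7) = −336 ≡ 2, so v_4 = 2^{−1} = 7 (mod 13).
  i = 5 (α = 11): (11−12)(11−7)(11−2)(11−4) = (−1)·4·9·7 = −252 ≡ 8, so v_5 = 8^{−1} = 5 (mod 13).
  v = [4, 1, 9, 7, 5].
Step 2: syndromes of r = [11, 2, 12, 4, 2] (all sums mod 13).
  S_0 = Σ v_i r_i = 4·11 + 1·2 + 9·12 + 7·4 + 5·2 = 192 ≡ 10.
  S_1 = Σ v_i α_i r_i = 4·12·11 + 1·7·2 + 9·2·12 + 7·4·4 + 5·11·2 = 980 ≡ 5.
  α_i^2 mod 13 = [1, 10, 4, 3, 4].
  S_2 = Σ v_i α_i^2 r_i = 4·1·11 + 1·10·2 + 9·4·12 + 7·3·4 + 5·4·2 = 620 ≡ 9.
  S = (10, 5, 9) ≠ 0, so r is not a codeword (an error is present).
Step 3: locate the error. For a single error e at position i, S_ℓ = v_i·e·α_i^ℓ, so α_err = S_1/S_0.
  S_0^{−1} = 10^{−1} = 4 (mod 13), so α_err = 5·4 = 20 ≡ 7 = α_2. Error position i = 2.
  Consistency check: S_2/S_1 = 9·8 = 72 ≡ 7 = α_err ✓ (single-error assumption holds).
Step 4: error magnitude e = S_0/v_2 = S_0·∏_{j≠2}(α_2 − α_j) = 10·1 = 10 ≡ 10 (mod 13).
Step 5: correct position 2: c_2 = r_2 − e = 2 − 10 ≡ 5 (mod 13). Hence c = [11, 5, 12, 4, 2].
  Check: interpolating c through the α_i gives m(x) = 7 + 9·x (degree < 2) with m(α_i) = c_i for every i, so c is indeed a codeword.


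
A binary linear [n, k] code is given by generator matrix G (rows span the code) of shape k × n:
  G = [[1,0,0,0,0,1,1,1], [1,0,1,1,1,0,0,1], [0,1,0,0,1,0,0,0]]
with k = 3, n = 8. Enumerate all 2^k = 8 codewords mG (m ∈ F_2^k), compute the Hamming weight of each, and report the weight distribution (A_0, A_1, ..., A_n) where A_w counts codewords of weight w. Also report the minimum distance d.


Weight distribution: A_0 = 1, A_2 = 1, A_4 = 1, A_5 = 4, A_6 = 1. Minimum distance d = 2.

Enumerate all 2^3 = 8 messages m ∈ F_2^3.
For each, compute codeword c = mG in F_2^8, then tally its weight.
  m = 000 → c = 00000000, weight = 0.
  m = 100 → c = 10000111, weight = 4.
  m = 010 → c = 10111001, weight = 5.
  m = 110 → c = 00111110, weight = 5.
  m = 001 → c = 01001000, weight = 2.
  m = 101 → c = 11001111, weight = 6.
  m = 011 → c = 11110001, weight = 5.
  m = 111 → c = 01110110, weight = 5.
Tally weights:
  weight 0: 1 codewords.
  weight 2: 1 codewords.
  weight 4: 1 codewords.
  weight 5: 4 codewords.
  weight 6: 1 codewords.
Minimum distance d = smallest w > 0 with A_w > 0 = 2.
Sanity: Σ A_w = 8 = 2^3 = 8 ✓.


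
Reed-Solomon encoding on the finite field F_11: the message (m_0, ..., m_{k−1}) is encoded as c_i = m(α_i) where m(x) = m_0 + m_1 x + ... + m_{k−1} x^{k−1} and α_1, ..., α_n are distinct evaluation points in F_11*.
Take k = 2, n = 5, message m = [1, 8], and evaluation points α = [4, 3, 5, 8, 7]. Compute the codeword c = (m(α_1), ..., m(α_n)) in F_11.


c = [0, 3, 8, 10, 2]

Message polynomial: m(x) = 1 + 8·x (mod 11).
For each evaluation point α_i, compute m(α_i) mod 11:
  α_1 = 4: Horner steps 8 → 0, so m(4) = 0.
  α_2 = 3: Horner steps 8 → 3, so m(3) = 3.
  α_3 = 5: Horner steps 8 → 8, so m(5) = 8.
  α_4 = 8: Horner steps 8 → 10, so m(8) = 10.
  α_5 = 7: Horner steps 8 → 2, so m(7) = 2.
Codeword c = [0, 3, 8, 10, 2] ∈ F_11^5.


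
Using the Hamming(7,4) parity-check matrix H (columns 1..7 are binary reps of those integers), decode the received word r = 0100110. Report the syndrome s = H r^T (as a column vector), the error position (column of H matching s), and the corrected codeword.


s = (0, 0, 1)^T, error position = 1, corrected codeword c = 1100110

Compute s = H r^T mod 2 one row at a time:
  s_1 = 0 + 1 + 1 + 0 = 2 ≡ 0 (mod 2).
  s_2 = 1 + 0 + 1 + 0 = 2 ≡ 0 (mod 2).
  s_3 = 0 + 0 + 1 + 0 = 1 ≡ 1 (mod 2).
s = (0, 0, 1)^T — this equals column 1 of H (binary 001), so error is at position 1.
Correct: flip bit 1 of r = 0100110 to get c = 1100110.


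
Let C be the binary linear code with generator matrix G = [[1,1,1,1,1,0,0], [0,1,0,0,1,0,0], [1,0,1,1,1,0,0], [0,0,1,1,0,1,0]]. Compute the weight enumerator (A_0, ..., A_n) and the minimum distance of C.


Weight distribution: A_0 = 1, A_1 = 2, A_2 = 2, A_3 = 4, A_4 = 5, A_5 = 2. Minimum distance d = 1.

Enumerate all 2^4 = 16 messages m ∈ F_2^4.
For each, compute codeword c = mG in F_2^7, then tally its weight.
  m = 0000 → c = 0000000, weight = 0.
  m = 1000 → c = 1111100, weight = 5.
  m = 0100 → c = 0100100, weight = 2.
  m = 1100 → c = 1011000, weight = 3.
  m = 0010 → c = 1011100, weight = 4.
  m = 1010 → c = 0100000, weight = 1.
  m = 0110 → c = 1111000, weight = 4.
  m = 1110 → c = 0000100, weight = 1.
  m = 0001 → c = 0011010, weight = 3.
  m = 1001 → c = 1100110, weight = 4.
  m = 0101 → c = 0111110, weight = 5.
  m = 1101 → c = 1000010, weight = 2.
  m = 0011 → c = 1000110, weight = 3.
  m = 1011 → c = 0111010, weight = 4.
  m = 0111 → c = 1100010, weight = 3.
  m = 1111 → c = 0011110, weight = 4.
Tally weights:
  weight 0: 1 codewords.
  weight 1: 2 codewords.
  weight 2: 2 codewords.
  weight 3: 4 codewords.
  weight 4: 5 codewords.
  weight 5: 2 codewords.
Minimum distance d = smallest w > 0 with A_w > 0 = 1.
Sanity: Σ A_w = 16 = 2^4 = 16 ✓.


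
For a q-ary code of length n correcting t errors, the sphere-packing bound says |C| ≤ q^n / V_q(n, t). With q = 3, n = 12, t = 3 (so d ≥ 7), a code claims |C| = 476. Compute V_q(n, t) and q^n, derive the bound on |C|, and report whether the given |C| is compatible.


V_q(n, t) = 2049, q^n = 531441, Hamming bound = 259, |C| = 476 > bound (violated).

Step 1: Compute V_q(n, t) = Σ_{j=0}^3 C(n, j) (q−1)^j.
  j = 0: C(12,0)·(2)^0 = 1·1 = 1.
  j = 1: C(12,1)·(2)^1 = 12·2 = 24.
  j = 2: C(12,2)·(2)^2 = 66·4 = 264.
  j = 3: C(12,3)·(2)^3 = 220·8 = 1760.
  V_q(n, t) = 1 + 24 + 264 + 1760 = 2049.
Step 2: q^n = 3^12 = 531441.
Step 3: Hamming bound ⌊q^n / V_q(n,t)⌋ = ⌊531441/2049⌋ = 259.
Step 4: Compare |C| = 476 to 259: violated.
The claimed |C| lies above the Hamming bound, so no 3-ary code of length 12 with d ≥ 7 can have 476 codewords.


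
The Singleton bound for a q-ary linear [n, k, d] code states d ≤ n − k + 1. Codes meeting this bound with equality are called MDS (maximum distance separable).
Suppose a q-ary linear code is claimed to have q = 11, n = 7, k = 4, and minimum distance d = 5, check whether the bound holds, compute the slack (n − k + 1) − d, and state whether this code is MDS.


Singleton RHS = n − k + 1 = 4, slack = -1, bound violated (no such code; not MDS).

Singleton bound: d ≤ n − k + 1.
Here n = 7, k = 4, so n − k + 1 = 4.
Given d = 5, check d ≤ 4: NO.
Slack = (n − k + 1) − d = -1.
The slack is negative: d = 5 exceeds n − k + 1 = 4 by 1, so the Singleton bound is violated and no linear [7, 4, 5]_11 code can exist. In particular it is not MDS (MDS requires d = n − k + 1 exactly).
Description: the claimed parameters are [7, 4, 5]_11; such a code would be impossible (violates the Singleton bound).


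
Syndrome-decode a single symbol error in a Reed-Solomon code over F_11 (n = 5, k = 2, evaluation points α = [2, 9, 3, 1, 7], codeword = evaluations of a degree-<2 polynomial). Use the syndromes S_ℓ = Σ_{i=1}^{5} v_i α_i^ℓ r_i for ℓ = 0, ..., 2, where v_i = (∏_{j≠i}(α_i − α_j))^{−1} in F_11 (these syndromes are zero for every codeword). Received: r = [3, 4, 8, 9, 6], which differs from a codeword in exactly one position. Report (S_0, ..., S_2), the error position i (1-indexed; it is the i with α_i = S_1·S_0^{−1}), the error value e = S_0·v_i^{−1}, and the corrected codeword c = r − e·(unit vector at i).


S = (10, 2, 7), error at position 2, error magnitude e = 10, c = [3, 5, 8, 9, 6].

Step 1: column multipliers v_i = (∏_{j≠i}(α_i − α_j))^{−1} mod 11.
  i = 1 (α = 2): (2−9)(2−3)(2−1)(2−7) = (−7)·(−1)·1·(−5) = −35 ≡ 9, so v_1 = 9^{−1} = 5 (mod 11).
  i = 2 (α = 9): (9−2)(9−3)(9−1)(9−7) = 7·6·8·2 = 672 ≡ 1, so v_2 = 1^{−1} = 1 (mod 11).
  i = 3 (α = 3): (3−2)(3−9)(3−1)(3−7) = 1·(−6)·2·(−4) = 48 ≡ 4, so v_3 = 4^{−1} = 3 (mod 11).
  i = 4 (α = 1): (1−2)(1−9)(1−3)(1−7) = (−1)·(−8)·(−2)·(−6) = 96 ≡ 8, so v_4 = 8^{−1} = 7 (mod 11).
  i = 5 (α = 7): (7−2)(7−9)(7−3)(7−1) = 5·(−2)·4·6 = −240 ≡ 2, so v_5 = 2^{−1} = 6 (mod 11).
  v = [5, 1, 3, 7, 6].
Step 2: syndromes of r = [3, 4, 8, 9, 6] (all sums mod 11).
  S_0 = Σ v_i r_i = 5·3 + 1·4 + 3·8 + 7·9 + 6·6 = 142 ≡ 10.
  S_1 = Σ v_i α_i r_i = 5·2·3 + 1·9·4 + 3·3·8 + 7·1·9 + 6·7·6 = 453 ≡ 2.
  α_i^2 mod 11 = [4, 4, 9, 1, 5].
  S_2 = Σ v_i α_i^2 r_i = 5·4·3 + 1·4·4 + 3·9·8 + 7·1·9 + 6·5·6 = 535 ≡ 7.
  S = (10, 2, 7) ≠ 0, so r is not a codeword (an error is present).
Step 3: locate the error. For a single error e at position i, S_ℓ = v_i·e·α_i^ℓ, so α_err = S_1/S_0.
  S_0^{−1} = 10^{−1} = 10 (mod 11), so α_err = 2·10 = 20 ≡ 9 = α_2. Error position i = 2.
  Consistency check: S_2/S_1 = 7·6 = 42 ≡ 9 = α_err ✓ (single-error assumption holds).
Step 4: error magnitude e = S_0/v_2 = S_0·∏_{j≠2}(α_2 − α_j) = 10·1 = 10 ≡ 10 (mod 11).
Step 5: correct position 2: c_2 = r_2 − e = 4 − 10 ≡ 5 (mod 11). Hence c = [3, 5, 8, 9, 6].
  Check: interpolating c through the α_i gives m(x) = 4 + 5·x (degree < 2) with m(α_i) = c_i for every i, so c is indeed a codeword.


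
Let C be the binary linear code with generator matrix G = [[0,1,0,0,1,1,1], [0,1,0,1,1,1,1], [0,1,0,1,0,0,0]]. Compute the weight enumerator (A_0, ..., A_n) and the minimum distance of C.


Weight distribution: A_0 = 1, A_1 = 2, A_2 = 1, A_3 = 1, A_4 = 2, A_5 = 1. Minimum distance d = 1.

Enumerate all 2^3 = 8 messages m ∈ F_2^3.
For each, compute codeword c = mG in F_2^7, then tally its weight.
  m = 000 → c = 0000000, weight = 0.
  m = 100 → c = 0100111, weight = 4.
  m = 010 → c = 0101111, weight = 5.
  m = 110 → c = 0001000, weight = 1.
  m = 001 → c = 0101000, weight = 2.
  m = 101 → c = 0001111, weight = 4.
  m = 011 → c = 0000111, weight = 3.
  m = 111 → c = 0100000, weight = 1.
Tally weights:
  weight 0: 1 codewords.
  weight 1: 2 codewords.
  weight 2: 1 codewords.
  weight 3: 1 codewords.
  weight 4: 2 codewords.
  weight 5: 1 codewords.
Minimum distance d = smallest w > 0 with A_w > 0 = 1.
Sanity: Σ A_w = 8 = 2^3 = 8 ✓.


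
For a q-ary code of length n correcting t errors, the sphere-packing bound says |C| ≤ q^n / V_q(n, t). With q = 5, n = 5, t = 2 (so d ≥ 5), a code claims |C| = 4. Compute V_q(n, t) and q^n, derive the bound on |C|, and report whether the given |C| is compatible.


V_q(n, t) = 181, q^n = 3125, Hamming bound = 17, |C| = 4 ≤ bound (satisfied).

Step 1: Compute V_q(n, t) = Σ_{j=0}^2 C(n, j) (q−1)^j.
  j = 0: C(5,0)·(4)^0 = 1·1 = 1.
  j = 1: C(5,1)·(4)^1 = 5·4 = 20.
  j = 2: C(5,2)·(4)^2 = 10·16 = 160.
  V_q(n, t) = 1 + 20 + 160 = 181.
Step 2: q^n = 5^5 = 3125.
Step 3: Hamming bound ⌊q^n / V_q(n,t)⌋ = ⌊3125/181⌋ = 17.
Step 4: Compare |C| = 4 to 17: satisfied.
The claimed |C| lies below the Hamming bound.


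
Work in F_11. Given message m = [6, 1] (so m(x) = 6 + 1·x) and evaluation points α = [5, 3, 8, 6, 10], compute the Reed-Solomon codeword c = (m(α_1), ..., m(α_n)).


c = [0, 9, 3, 1, 5]

Message polynomial: m(x) = 6 + 1·x (mod 11).
For each evaluation point α_i, compute m(α_i) mod 11:
  α_1 = 5: Horner steps 1 → 0, so m(5) = 0.
  α_2 = 3: Horner steps 1 → 9, so m(3) = 9.
  α_3 = 8: Horner steps 1 → 3, so m(8) = 3.
  α_4 = 6: Horner steps 1 → 1, so m(6) = 1.
  α_5 = 10: Horner steps 1 → 5, so m(10) = 5.
Codeword c = [0, 9, 3, 1, 5] ∈ F_11^5.


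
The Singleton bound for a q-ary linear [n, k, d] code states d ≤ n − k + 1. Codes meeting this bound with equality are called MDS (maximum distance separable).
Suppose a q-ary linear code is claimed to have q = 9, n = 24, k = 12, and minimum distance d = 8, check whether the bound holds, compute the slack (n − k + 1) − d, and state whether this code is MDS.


Singleton RHS = n − k + 1 = 13, slack = 5, bound satisfied, not MDS.

Singleton bound: d ≤ n − k + 1.
Here n = 24, k = 12, so n − k + 1 = 13.
Given d = 8, check d ≤ 13: YES.
Slack = (n − k + 1) − d = 5.
The code is NOT MDS (slack = 5 > 0).
Description: the claimed parameters are [24, 12, 8]_9; such a code would be non-MDS.


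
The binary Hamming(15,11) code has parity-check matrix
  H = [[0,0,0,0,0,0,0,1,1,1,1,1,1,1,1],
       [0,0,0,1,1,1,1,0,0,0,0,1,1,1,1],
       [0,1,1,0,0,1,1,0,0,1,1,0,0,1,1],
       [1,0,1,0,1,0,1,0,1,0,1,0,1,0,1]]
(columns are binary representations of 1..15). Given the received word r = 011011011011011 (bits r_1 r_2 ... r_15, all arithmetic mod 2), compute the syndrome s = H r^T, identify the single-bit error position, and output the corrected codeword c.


s = (0, 1, 0, 1)^T, error position = 5, corrected codeword c = 011001011011011

Compute s = H r^T mod 2 one row at a time:
  s_1 = 1 + 1 + 0 + 1 + 1 + 0 + 1 + 1 = 6 ≡ 0 (mod 2).
  s_2 = 0 + 1 + 1 + 0 + 1 + 0 + 1 + 1 = 5 ≡ 1 (mod 2).
  s_3 = 1 + 1 + 1 + 0 + 0 + 1 + 1 + 1 = 6 ≡ 0 (mod 2).
  s_4 = 0 + 1 + 1 + 0 + 1 + 1 + 0 + 1 = 5 ≡ 1 (mod 2).
s = (0, 1, 0, 1)^T — this equals column 5 of H (binary 0101), so error is at position 5.
Correct: flip bit 5 of r = 011011011011011 to get c = 011001011011011.


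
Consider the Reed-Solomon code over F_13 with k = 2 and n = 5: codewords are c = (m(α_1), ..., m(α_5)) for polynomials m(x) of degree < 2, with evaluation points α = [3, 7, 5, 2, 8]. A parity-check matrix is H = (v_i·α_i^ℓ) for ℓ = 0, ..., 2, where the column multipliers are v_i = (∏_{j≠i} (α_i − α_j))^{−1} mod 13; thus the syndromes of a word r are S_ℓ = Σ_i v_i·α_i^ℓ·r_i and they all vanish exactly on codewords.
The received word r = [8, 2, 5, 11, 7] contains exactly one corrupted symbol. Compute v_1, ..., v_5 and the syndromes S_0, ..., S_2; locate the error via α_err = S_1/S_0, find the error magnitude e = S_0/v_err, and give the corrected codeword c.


S = (5, 10, 7), error at position 4, error magnitude e = 8, c = [8, 2, 5, 3, 7].

Step 1: column multipliers v_i = (∏_{j≠i}(α_i − α_j))^{−1} mod 13.
  i = 1 (α = 3): (3−7)(3−5)(3−2)(3−8) = (−4)·(−2)·1·(−5) = −40 ≡ 12, so v_1 = 12^{−1} = 12 (mod 13).
  i = 2 (α = 7): (7−3)(7−5)(7−2)(7−8) = 4·2·5·(−1) = −40 ≡ 12, so v_2 = 12^{−1} = 12 (mod 13).
  i = 3 (α = 5): (5−3)(5−7)(5−2)(5−8) = 2·(−2)·3·(−3) = 36 ≡ 10, so v_3 = 10^{−1} = 4 (mod 13).
  i = 4 (α = 2): (2−3)(2−7)(2−5)(2−8) = (−1)·(−5)·(−3)·(−6) = 90 ≡ 12, so v_4 = 12^{−1} = 12 (mod 13).
  i = 5 (α = 8): (8−3)(8−7)(8−5)(8−2) = 5·1·3·6 = 90 ≡ 12, so v_5 = 12^{−1} = 12 (mod 13).
  v = [12, 12, 4, 12, 12].
Step 2: syndromes of r = [8, 2, 5, 11, 7] (all sums mod 13).
  S_0 = Σ v_i r_i = 12·8 + 12·2 + 4·5 + 12·11 + 12·7 = 356 ≡ 5.
  S_1 = Σ v_i α_i r_i = 12·3·8 + 12·7·2 + 4·5·5 + 12·2·11 + 12·8·7 = 1492 ≡ 10.
  α_i^2 mod 13 = [9, 10, 12, 4, 12].
  S_2 = Σ v_i α_i^2 r_i = 12·9·8 + 12·10·2 + 4·12·5 + 12·4·11 + 12·12·7 = 2880 ≡ 7.
  S = (5, 10, 7) ≠ 0, so r is not a codeword (an error is present).
Step 3: locate the error. For a single error e at position i, S_ℓ = v_i·e·α_i^ℓ, so α_err = S_1/S_0.
  S_0^{−1} = 5^{−1} = 8 (mod 13), so α_err = 10·8 = 80 ≡ 2 = α_4. Error position i = 4.
  Consistency check: S_2/S_1 = 7·4 = 28 ≡ 2 = α_err ✓ (single-error assumption holds).
Step 4: error magnitude e = S_0/v_4 = S_0·∏_{j≠4}(α_4 − α_j) = 5·12 = 60 ≡ 8 (mod 13).
Step 5: correct position 4: c_4 = r_4 − e = 11 − 8 ≡ 3 (mod 13). Hence c = [8, 2, 5, 3, 7].
  Check: interpolating c through the α_i gives m(x) = 6 + 5·x (degree < 2) with m(α_i) = c_i for every i, so c is indeed a codeword.


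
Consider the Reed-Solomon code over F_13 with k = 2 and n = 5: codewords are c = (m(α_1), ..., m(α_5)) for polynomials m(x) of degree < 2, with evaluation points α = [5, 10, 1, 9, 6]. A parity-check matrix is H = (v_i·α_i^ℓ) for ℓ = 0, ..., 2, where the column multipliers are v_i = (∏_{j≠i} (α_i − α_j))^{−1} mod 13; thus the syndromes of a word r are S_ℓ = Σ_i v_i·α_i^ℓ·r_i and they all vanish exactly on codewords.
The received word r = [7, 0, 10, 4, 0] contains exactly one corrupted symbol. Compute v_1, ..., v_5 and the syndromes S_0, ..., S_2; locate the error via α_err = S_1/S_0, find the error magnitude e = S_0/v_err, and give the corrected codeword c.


S = (11, 1, 6), error at position 5, error magnitude e = 10, c = [7, 0, 10, 4, 3].

Step 1: column multipliers v_i = (∏_{j≠i}(α_i − α_j))^{−1} mod 13.
  i = 1 (α = 5): (5−10)(5−1)(5−9)(5−6) = (−5)·4·(−4)·(−1) = −80 ≡ 11, so v_1 = 11^{−1} = 6 (mod 13).
  i = 2 (α = 10): (10−5)(10−1)(10−9)(10−6) = 5·9·1·4 = 180 ≡ 11, so v_2 = 11^{−1} = 6 (mod 13).
  i = 3 (α = 1): (1−5)(1−10)(1−9)(1−6) = (−4)·(−9)·(−8)·(−5) = 1440 ≡ 10, so v_3 = 10^{−1} = 4 (mod 13).
  i = 4 (α = 9): (9−5)(9−10)(9−1)(9−6) = 4·(−1)·8·3 = −96 ≡ 8, so v_4 = 8^{−1} = 5 (mod 13).
  i = 5 (α = 6): (6−5)(6−10)(6−1)(6−9) = 1·(−4)·5·(−3) = 60 ≡ 8, so v_5 = 8^{−1} = 5 (mod 13).
  v = [6, 6, 4, 5, 5].
Step 2: syndromes of r = [7, 0, 10, 4, 0] (all sums mod 13).
  S_0 = Σ v_i r_i = 6·7 + 6·0 + 4·10 + 5·4 + 5·0 = 102 ≡ 11.
  S_1 = Σ v_i α_i r_i = 6·5·7 + 6·10·0 + 4·1·10 + 5·9·4 + 5·6·0 = 430 ≡ 1.
  α_i^2 mod 13 = [12, 9, 1, 3, 10].
  S_2 = Σ v_i α_i^2 r_i = 6·12·7 + 6·9·0 + 4·1·10 + 5·3·4 + 5·10·0 = 604 ≡ 6.
  S = (11, 1, 6) ≠ 0, so r is not a codeword (an error is present).
Step 3: locate the error. For a single error e at position i, S_ℓ = v_i·e·α_i^ℓ, so α_err = S_1/S_0.
  S_0^{−1} = 11^{−1} = 6 (mod 13), so α_err = 1·6 = 6 ≡ 6 = α_5. Error position i = 5.
  Consistency check: S_2/S_1 = 6·1 = 6 ≡ 6 = α_err ✓ (single-error assumption holds).
Step 4: error magnitude e = S_0/v_5 = S_0·∏_{j≠5}(α_5 − α_j) = 11·8 = 88 ≡ 10 (mod 13).
Step 5: correct position 5: c_5 = r_5 − e = 0 − 10 ≡ 3 (mod 13). Hence c = [7, 0, 10, 4, 3].
  Check: interpolating c through the α_i gives m(x) = 1 + 9·x (degree < 2) with m(α_i) = c_i for every i, so c is indeed a codeword.


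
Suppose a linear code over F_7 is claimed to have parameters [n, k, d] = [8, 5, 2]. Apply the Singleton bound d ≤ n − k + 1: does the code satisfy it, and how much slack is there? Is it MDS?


Singleton RHS = n − k + 1 = 4, slack = 2, bound satisfied, not MDS.

Singleton bound: d ≤ n − k + 1.
Here n = 8, k = 5, so n − k + 1 = 4.
Given d = 2, check d ≤ 4: YES.
Slack = (n − k + 1) − d = 2.
The code is NOT MDS (slack = 2 > 0).
Description: the claimed parameters are [8, 5, 2]_7; such a code would be non-MDS.


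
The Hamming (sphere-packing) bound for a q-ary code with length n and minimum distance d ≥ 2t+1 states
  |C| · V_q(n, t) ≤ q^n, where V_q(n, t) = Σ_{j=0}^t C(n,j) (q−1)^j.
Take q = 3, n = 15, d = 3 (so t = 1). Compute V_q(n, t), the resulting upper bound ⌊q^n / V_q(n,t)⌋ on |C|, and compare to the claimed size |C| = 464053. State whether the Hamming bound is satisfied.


V_q(n, t) = 31, q^n = 14348907, Hamming bound = 462867, |C| = 464053 > bound (violated).

Step 1: Compute V_q(n, t) = Σ_{j=0}^1 C(n, j) (q−1)^j.
  j = 0: C(15,0)·(2)^0 = 1·1 = 1.
  j = 1: C(15,1)·(2)^1 = 15·2 = 30.
  V_q(n, t) = 1 + 30 = 31.
Step 2: q^n = 3^15 = 14348907.
Step 3: Hamming bound ⌊q^n / V_q(n,t)⌋ = ⌊14348907/31⌋ = 462867.
Step 4: Compare |C| = 464053 to 462867: violated.
The claimed |C| lies above the Hamming bound, so no 3-ary code of length 15 with d ≥ 3 can have 464053 codewords.


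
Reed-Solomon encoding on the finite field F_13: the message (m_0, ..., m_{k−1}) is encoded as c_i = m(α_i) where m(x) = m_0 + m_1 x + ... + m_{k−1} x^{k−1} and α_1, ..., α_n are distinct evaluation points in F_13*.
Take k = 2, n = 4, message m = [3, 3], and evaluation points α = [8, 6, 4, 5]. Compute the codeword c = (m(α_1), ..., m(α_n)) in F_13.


c = [1, 8, 2, 5]

Message polynomial: m(x) = 3 + 3·x (mod 13).
For each evaluation point α_i, compute m(α_i) mod 13:
  α_1 = 8: Horner steps 3 → 1, so m(8) = 1.
  α_2 = 6: Horner steps 3 → 8, so m(6) = 8.
  α_3 = 4: Horner steps 3 → 2, so m(4) = 2.
  α_4 = 5: Horner steps 3 → 5, so m(5) = 5.
Codeword c = [1, 8, 2, 5] ∈ F_13^4.


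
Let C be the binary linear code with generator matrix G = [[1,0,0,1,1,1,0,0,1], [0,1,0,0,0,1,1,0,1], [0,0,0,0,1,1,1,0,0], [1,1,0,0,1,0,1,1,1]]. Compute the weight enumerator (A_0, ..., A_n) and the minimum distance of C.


Weight distribution: A_0 = 1, A_3 = 4, A_4 = 5, A_5 = 4, A_6 = 2. Minimum distance d = 3.

Enumerate all 2^4 = 16 messages m ∈ F_2^4.
For each, compute codeword c = mG in F_2^9, then tally its weight.
  m = 0000 → c = 000000000, weight = 0.
  m = 1000 → c = 100111001, weight = 5.
  m = 0100 → c = 010001101, weight = 4.
  m = 1100 → c = 110110100, weight = 5.
  m = 0010 → c = 000011100, weight = 3.
  m = 1010 → c = 100100101, weight = 4.
  m = 0110 → c = 010010001, weight = 3.
  m = 1110 → c = 110101000, weight = 4.
  m = 0001 → c = 110010111, weight = 6.
  m = 1001 → c = 010101110, weight = 5.
  m = 0101 → c = 100011010, weight = 4.
  m = 1101 → c = 000100011, weight = 3.
  m = 0011 → c = 110001011, weight = 5.
  m = 1011 → c = 010110010, weight = 4.
  m = 0111 → c = 100000110, weight = 3.
  m = 1111 → c = 000111111, weight = 6.
Tally weights:
  weight 0: 1 codewords.
  weight 3: 4 codewords.
  weight 4: 5 codewords.
  weight 5: 4 codewords.
  weight 6: 2 codewords.
Minimum distance d = smallest w > 0 with A_w > 0 = 3.
Sanity: Σ A_w = 16 = 2^4 = 16 ✓.


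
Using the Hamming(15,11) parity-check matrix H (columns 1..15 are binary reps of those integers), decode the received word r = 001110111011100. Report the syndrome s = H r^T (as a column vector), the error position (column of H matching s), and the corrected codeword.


s = (1, 1, 1, 0)^T, error position = 14, corrected codeword c = 001110111011110

Compute s = H r^T mod 2 one row at a time:
  s_1 = 1 + 1 + 0 + 1 + 1 + 1 + 0 + 0 = 5 ≡ 1 (mod 2).
  s_2 = 1 + 1 + 0 + 1 + 1 + 1 + 0 + 0 = 5 ≡ 1 (mod 2).
  s_3 = 0 + 1 + 0 + 1 + 0 + 1 + 0 + 0 = 3 ≡ 1 (mod 2).
  s_4 = 0 + 1 + 1 + 1 + 1 + 1 + 1 + 0 = 6 ≡ 0 (mod 2).
s = (1, 1, 1, 0)^T — this equals column 14 of H (binary 1110), so error is at position 14.
Correct: flip bit 14 of r = 001110111011100 to get c = 001110111011110.


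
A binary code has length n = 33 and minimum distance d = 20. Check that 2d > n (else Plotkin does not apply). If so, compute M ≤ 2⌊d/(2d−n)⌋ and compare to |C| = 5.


Plotkin bound M ≤ 4; given |C| = 5 > bound (violated).

Check applicability: 2d = 40, n = 33.
2d − n = 7 > 0, so Plotkin applies.
Compute d/(2d−n) = 20/7 ≈ 2.8571.
⌊d/(2d−n)⌋ = 2.
Plotkin bound: M ≤ 2·2 = 4.
Given |C| = 5, check: VIOLATED.
This |C| is above the Plotkin bound, so no binary code with n = 33, d = 20 and 5 codewords exists.


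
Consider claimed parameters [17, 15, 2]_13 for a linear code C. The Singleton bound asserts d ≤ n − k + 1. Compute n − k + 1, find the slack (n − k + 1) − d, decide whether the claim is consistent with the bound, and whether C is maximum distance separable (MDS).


Singleton RHS = n − k + 1 = 3, slack = 1, bound satisfied, not MDS.

Singleton bound: d ≤ n − k + 1.
Here n = 17, k = 15, so n − k + 1 = 3.
Given d = 2, check d ≤ 3: YES.
Slack = (n − k + 1) − d = 1.
The code is NOT MDS (slack = 1 > 0).
Description: the claimed parameters are [17, 15, 2]_13; such a code would be non-MDS.


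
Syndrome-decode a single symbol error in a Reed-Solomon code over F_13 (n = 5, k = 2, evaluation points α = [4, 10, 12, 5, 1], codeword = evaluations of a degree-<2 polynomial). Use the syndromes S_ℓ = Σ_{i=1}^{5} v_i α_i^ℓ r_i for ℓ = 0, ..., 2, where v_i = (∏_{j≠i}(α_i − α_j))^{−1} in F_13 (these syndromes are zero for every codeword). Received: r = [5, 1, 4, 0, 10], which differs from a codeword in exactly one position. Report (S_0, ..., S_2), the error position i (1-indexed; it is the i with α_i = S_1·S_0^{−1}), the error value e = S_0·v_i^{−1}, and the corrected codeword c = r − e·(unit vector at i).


S = (11, 11, 11), error at position 5, error magnitude e = 3, c = [5, 1, 4, 0, 7].

Step 1: column multipliers v_i = (∏_{j≠i}(α_i − α_j))^{−1} mod 13.
  i = 1 (α = 4): (4−10)(4−12)(4−5)(4−1) = (−6)·(−8)·(−1)·3 = −144 ≡ 12, so v_1 = 12^{−1} = 12 (mod 13).
  i = 2 (α = 10): (10−4)(10−12)(10−5)(10−1) = 6·(−2)·5·9 = −540 ≡ 6, so v_2 = 6^{−1} = 11 (mod 13).
  i = 3 (α = 12): (12−4)(12−10)(12−5)(12−1) = 8·2·7·11 = 1232 ≡ 10, so v_3 = 10^{−1} = 4 (mod 13).
  i = 4 (α = 5): (5−4)(5−10)(5−12)(5−1) = 1·(−5)·(−7)·4 = 140 ≡ 10, so v_4 = 10^{−1} = 4 (mod 13).
  i = 5 (α = 1): (1−4)(1−10)(1−12)(1−5) = (−3)·(−9)·(−11)·(−4) = 1188 ≡ 5, so v_5 = 5^{−1} = 8 (mod 13).
  v = [12, 11, 4, 4, 8].
Step 2: syndromes of r = [5, 1, 4, 0, 10] (all sums mod 13).
  S_0 = Σ v_i r_i = 12·5 + 11·1 + 4·4 + 4·0 + 8·10 = 167 ≡ 11.
  S_1 = Σ v_i α_i r_i = 12·4·5 + 11·10·1 + 4·12·4 + 4·5·0 + 8·1·10 = 622 ≡ 11.
  α_i^2 mod 13 = [3, 9, 1, 12, 1].
  S_2 = Σ v_i α_i^2 r_i = 12·3·5 + 11·9·1 + 4·1·4 + 4·12·0 + 8·1·10 = 375 ≡ 11.
  S = (11, 11, 11) ≠ 0, so r is not a codeword (an error is present).
Step 3: locate the error. For a single error e at position i, S_ℓ = v_i·e·α_i^ℓ, so α_err = S_1/S_0.
  S_0^{−1} = 11^{−1} = 6 (mod 13), so α_err = 11·6 = 66 ≡ 1 = α_5. Error position i = 5.
  Consistency check: S_2/S_1 = 11·6 = 66 ≡ 1 = α_err ✓ (single-error assumption holds).
Step 4: error magnitude e = S_0/v_5 = S_0·∏_{j≠5}(α_5 − α_j) = 11·5 = 55 ≡ 3 (mod 13).
Step 5: correct position 5: c_5 = r_5 − e = 10 − 3 ≡ 7 (mod 13). Hence c = [5, 1, 4, 0, 7].
  Check: interpolating c through the α_i gives m(x) = 12 + 8·x (degree < 2) with m(α_i) = c_i for every i, so c is indeed a codeword.


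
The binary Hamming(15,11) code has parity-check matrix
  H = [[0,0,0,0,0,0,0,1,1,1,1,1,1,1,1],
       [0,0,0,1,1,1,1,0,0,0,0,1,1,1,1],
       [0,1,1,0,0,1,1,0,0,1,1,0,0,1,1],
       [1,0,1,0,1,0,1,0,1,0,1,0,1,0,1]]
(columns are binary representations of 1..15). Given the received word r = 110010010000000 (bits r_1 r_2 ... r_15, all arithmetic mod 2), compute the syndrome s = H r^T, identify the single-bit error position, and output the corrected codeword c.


s = (1, 1, 1, 0)^T, error position = 14, corrected codeword c = 110010010000010

Compute s = H r^T mod 2 one row at a time:
  s_1 = 1 + 0 + 0 + 0 + 0 + 0 + 0 + 0 = 1 ≡ 1 (mod 2).
  s_2 = 0 + 1 + 0 + 0 + 0 + 0 + 0 + 0 = 1 ≡ 1 (mod 2).
  s_3 = 1 + 0 + 0 + 0 + 0 + 0 + 0 + 0 = 1 ≡ 1 (mod 2).
  s_4 = 1 + 0 + 1 + 0 + 0 + 0 + 0 + 0 = 2 ≡ 0 (mod 2).
s = (1, 1, 1, 0)^T — this equals column 14 of H (binary 1110), so error is at position 14.
Correct: flip bit 14 of r = 110010010000000 to get c = 110010010000010.


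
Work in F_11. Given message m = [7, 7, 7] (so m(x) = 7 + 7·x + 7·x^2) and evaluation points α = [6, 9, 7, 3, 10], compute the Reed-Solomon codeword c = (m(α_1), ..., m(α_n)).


c = [4, 10, 3, 3, 7]

Message polynomial: m(x) = 7 + 7·x + 7·x^2 (mod 11).
For each evaluation point α_i, compute m(α_i) mod 11:
  α_1 = 6: Horner steps 7 → 5 → 4, so m(6) = 4.
  α_2 = 9: Horner steps 7 → 4 → 10, so m(9) = 10.
  α_3 = 7: Horner steps 7 → 1 → 3, so m(7) = 3.
  α_4 = 3: Horner steps 7 → 6 → 3, so m(3) = 3.
  α_5 = 10: Horner steps 7 → 0 → 7, so m(10) = 7.
Codeword c = [4, 10, 3, 3, 7] ∈ F_11^5.


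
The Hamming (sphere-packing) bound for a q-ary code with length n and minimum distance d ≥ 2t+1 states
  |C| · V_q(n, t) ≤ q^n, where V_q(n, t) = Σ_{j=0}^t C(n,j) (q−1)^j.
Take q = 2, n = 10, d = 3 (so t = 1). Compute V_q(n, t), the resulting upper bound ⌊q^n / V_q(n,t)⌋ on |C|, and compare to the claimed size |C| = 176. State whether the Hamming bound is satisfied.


V_q(n, t) = 11, q^n = 1024, Hamming bound = 93, |C| = 176 > bound (violated).

Step 1: Compute V_q(n, t) = Σ_{j=0}^1 C(n, j) (q−1)^j.
  j = 0: C(10,0)·(1)^0 = 1·1 = 1.
  j = 1: C(10,1)·(1)^1 = 10·1 = 10.
  V_q(n, t) = 1 + 10 = 11.
Step 2: q^n = 2^10 = 1024.
Step 3: Hamming bound ⌊q^n / V_q(n,t)⌋ = ⌊1024/11⌋ = 93.
Step 4: Compare |C| = 176 to 93: violated.
The claimed |C| lies above the Hamming bound, so no 2-ary code of length 10 with d ≥ 3 can have 176 codewords.
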